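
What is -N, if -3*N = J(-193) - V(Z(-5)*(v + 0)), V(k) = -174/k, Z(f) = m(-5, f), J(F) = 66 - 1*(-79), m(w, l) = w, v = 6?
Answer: 232/5 ≈ 46.400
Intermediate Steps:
J(F) = 145 (J(F) = 66 + 79 = 145)
Z(f) = -5
N = -232/5 (N = -(145 - (-174)/((-5*(6 + 0))))/3 = -(145 - (-174)/((-5*6)))/3 = -(145 - (-174)/(-30))/3 = -(145 - (-174)*(-1)/30)/3 = -(145 - 1*29/5)/3 = -(145 - 29/5)/3 = -⅓*696/5 = -232/5 ≈ -46.400)
-N = -1*(-232/5) = 232/5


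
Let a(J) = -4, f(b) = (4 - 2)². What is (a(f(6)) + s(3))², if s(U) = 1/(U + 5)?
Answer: 961/64 ≈ 15.016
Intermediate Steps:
s(U) = 1/(5 + U)
f(b) = 4 (f(b) = 2² = 4)
(a(f(6)) + s(3))² = (-4 + 1/(5 + 3))² = (-4 + 1/8)² = (-4 + ⅛)² = (-31/8)² = 961/64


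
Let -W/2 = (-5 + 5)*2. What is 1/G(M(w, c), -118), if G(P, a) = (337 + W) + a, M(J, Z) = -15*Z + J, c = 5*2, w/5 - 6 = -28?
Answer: 1/219 ≈ 0.0045662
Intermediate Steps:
w = -110 (w = 30 + 5*(-28) = 30 - 140 = -110)
W = 0 (W = -2*(-5 + 5)*2 = -0*2 = -2*0 = 0)
c = 10
M(J, Z) = J - 15*Z
G(P, a) = 337 + a (G(P, a) = (337 + 0) + a = 337 + a)
1/G(M(w, c), -118) = 1/(337 - 118) = 1/219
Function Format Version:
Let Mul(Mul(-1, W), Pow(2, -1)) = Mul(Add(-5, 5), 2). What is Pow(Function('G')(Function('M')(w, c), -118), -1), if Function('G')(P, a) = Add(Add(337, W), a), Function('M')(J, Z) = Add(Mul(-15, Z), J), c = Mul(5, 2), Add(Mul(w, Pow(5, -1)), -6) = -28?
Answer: Rational(1, 219) ≈ 0.0045662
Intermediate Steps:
w = -110 (w = Add(30, Mul(5, -28)) = Add(30, -140) = -110)
W = 0 (W = Mul(-2, Mul(Add(-5, 5), 2)) = Mul(-2, Mul(0, 2)) = Mul(-2, 0) = 0)
c = 10
Function('M')(J, Z) = Add(J, Mul(-15, Z))
Function('G')(P, a) = Add(337, a) (Function('G')(P, a) = Add(Add(337, 0), a) = Add(337, a))
Pow(Function('G')(Function('M')(w, c), -118), -1) = Pow(Add(337, -118), -1) = Pow(219, -1) = Rational(1, 219)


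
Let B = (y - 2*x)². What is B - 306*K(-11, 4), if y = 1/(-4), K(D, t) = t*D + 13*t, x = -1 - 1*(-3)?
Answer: -38879/16 ≈ -2429.9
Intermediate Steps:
x = 2 (x = -1 + 3 = 2)
K(D, t) = 13*t + D*t (K(D, t) = D*t + 13*t = 13*t + D*t)
y = -¼ (y = 1*(-¼) = -¼ ≈ -0.25000)
B = 289/16 (B = (-¼ - 2*2)² = (-¼ - 4)² = (-17/4)² = 289/16 ≈ 18.063)
B - 306*K(-11, 4) = 289/16 - 1224*(13 - 11) = 289/16 - 1224*2 = 289/16 - 306*8 = 289/16 - 2448 = -38879/16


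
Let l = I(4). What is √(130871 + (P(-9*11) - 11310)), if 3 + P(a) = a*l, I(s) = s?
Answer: √119162 ≈ 345.20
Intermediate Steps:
l = 4
P(a) = -3 + 4*a (P(a) = -3 + a*4 = -3 + 4*a)
√(130871 + (P(-9*11) - 11310)) = √(130871 + ((-3 + 4*(-9*11)) - 11310)) = √(130871 + ((-3 + 4*(-99)) - 11310)) = √(130871 + ((-3 - 396) - 11310)) = √(130871 + (-399 - 11310)) = √(130871 - 11709) = √119162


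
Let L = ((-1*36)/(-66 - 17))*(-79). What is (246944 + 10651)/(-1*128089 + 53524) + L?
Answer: -15562883/412593 ≈ -37.720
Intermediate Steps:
L = -2844/83 (L = (-36/(-83))*(-79) = -1/83*(-36)*(-79) = (36/83)*(-79) = -2844/83 ≈ -34.265)
(246944 + 10651)/(-1*128089 + 53524) + L = (246944 + 10651)/(-1*128089 + 53524) - 2844/83 = 257595/(-128089 + 53524) - 2844/83 = 257595/(-74565) - 2844/83 = 257595*(-1/74565) - 2844/83 = -17173/4971 - 2844/83 = -15562883/412593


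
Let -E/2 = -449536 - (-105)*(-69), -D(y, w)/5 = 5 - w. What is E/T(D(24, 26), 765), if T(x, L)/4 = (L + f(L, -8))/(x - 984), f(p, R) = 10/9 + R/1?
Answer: -3613594491/13646 ≈ -2.6481e+5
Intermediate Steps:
D(y, w) = -25 + 5*w (D(y, w) = -5*(5 - w) = -25 + 5*w)
f(p, R) = 10/9 + R (f(p, R) = 10*(1/9) + R*1 = 10/9 + R)
E = 913562 (E = -2*(-449536 - (-105)*(-69)) = -2*(-449536 - 1*7245) = -2*(-449536 - 7245) = -2*(-456781) = 913562)
T(x, L) = 4*(-62/9 + L)/(-984 + x) (T(x, L) = 4*((L + (10/9 - 8))/(x - 984)) = 4*((L - 62/9)/(-984 + x)) = 4*((-62/9 + L)/(-984 + x)) = 4*(-62/9 + L)/(-984 + x))
E/T(D(24, 26), 765) = 913562/((4*(-62 + 9*765)/(9*(-984 + (-25 + 5*26))))) = 913562/((4*(-62 + 6885)/(9*(-984 + (-25 + 130))))) = 913562/(((4/9)*6823/(-984 + 105))) = 913562/(((4/9)*6823/(-879))) = 913562/(((4/9)*(-1/879)*6823)) = 913562/(-27292/7911) = 913562*(-7911/27292) = -3613594491/13646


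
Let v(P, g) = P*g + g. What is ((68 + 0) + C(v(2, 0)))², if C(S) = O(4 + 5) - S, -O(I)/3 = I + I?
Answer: 196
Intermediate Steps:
O(I) = -6*I (O(I) = -3*(I + I) = -6*I)
v(P, g) = g + P*g
C(S) = -54 - S (C(S) = -6*(4 + 5) - S = -6*9 - S = -54 - S)
((68 + 0) + C(v(2, 0)))² = ((68 + 0) + (-54 - 0*(1 + 2)))² = (68 + (-54 - 0*3))² = (68 + (-54 - 1*0))² = (68 + (-54 + 0))² = (68 - 54)² = 14² = 196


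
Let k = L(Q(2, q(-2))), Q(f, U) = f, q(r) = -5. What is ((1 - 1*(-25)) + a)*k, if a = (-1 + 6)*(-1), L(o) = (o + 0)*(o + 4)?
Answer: 252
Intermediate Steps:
L(o) = o*(4 + o)
k = 12 (k = 2*(4 + 2) = 2*6 = 12)
a = -5 (a = 5*(-1) = -5)
((1 - 1*(-25)) + a)*k = ((1 - 1*(-25)) - 5)*12 = ((1 + 25) - 5)*12 = (26 - 5)*12 = 21*12 = 252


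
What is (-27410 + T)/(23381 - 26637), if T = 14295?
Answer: 13115/3256 ≈ 4.0279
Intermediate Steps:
(-27410 + T)/(23381 - 26637) = (-27410 + 14295)/(23381 - 26637) = -13115/(-3256) = -13115*(-1/3256) = 13115/3256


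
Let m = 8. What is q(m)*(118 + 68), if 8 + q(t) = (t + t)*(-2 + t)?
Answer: 16368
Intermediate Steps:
q(t) = -8 + 2*t*(-2 + t) (q(t) = -8 + (t + t)*(-2 + t) = -8 + (2*t)*(-2 + t) = -8 + 2*t*(-2 + t))
q(m)*(118 + 68) = (-8 - 4*8 + 2*8²)*(118 + 68) = (-8 - 32 + 2*64)*186 = (-8 - 32 + 128)*186 = 88*186 = 16368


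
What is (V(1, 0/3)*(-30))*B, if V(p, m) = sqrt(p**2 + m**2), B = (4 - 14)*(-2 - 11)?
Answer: -3900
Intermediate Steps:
B = 130 (B = -10*(-13) = 130)
V(p, m) = sqrt(m**2 + p**2)
(V(1, 0/3)*(-30))*B = (sqrt((0/3)**2 + 1**2)*(-30))*130 = (sqrt((0*(1/3))**2 + 1)*(-30))*130 = (sqrt(0**2 + 1)*(-30))*130 = (sqrt(0 + 1)*(-30))*130 = (sqrt(1)*(-30))*130 = (1*(-30))*130 = -30*130 = -3900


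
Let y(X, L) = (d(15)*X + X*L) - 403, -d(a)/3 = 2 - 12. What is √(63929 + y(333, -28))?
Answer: 8*√1003 ≈ 253.36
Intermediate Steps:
d(a) = 30 (d(a) = -3*(2 - 12) = -3*(-10) = 30)
y(X, L) = -403 + 30*X + L*X (y(X, L) = (30*X + X*L) - 403 = (30*X + L*X) - 403 = -403 + 30*X + L*X)
√(63929 + y(333, -28)) = √(63929 + (-403 + 30*333 - 28*333)) = √(63929 + (-403 + 9990 - 9324)) = √(63929 + 263) = √64192 = 8*√1003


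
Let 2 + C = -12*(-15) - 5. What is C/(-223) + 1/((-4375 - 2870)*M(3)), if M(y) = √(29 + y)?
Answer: -173/223 - √2/57960 ≈ -0.77581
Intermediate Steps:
C = 173 (C = -2 + (-12*(-15) - 5) = -2 + (180 - 5) = -2 + 175 = 173)
C/(-223) + 1/((-4375 - 2870)*M(3)) = 173/(-223) + 1/((-4375 - 2870)*(√(29 + 3))) = 173*(-1/223) + 1/((-7245)*(√32)) = -173/223 - √2/8/7245 = -173/223 - √2/57960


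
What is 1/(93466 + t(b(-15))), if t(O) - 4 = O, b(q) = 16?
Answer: 1/93486 ≈ 1.0697e-5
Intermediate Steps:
t(O) = 4 + O
1/(93466 + t(b(-15))) = 1/(93466 + (4 + 16)) = 1/(93466 + 20) = 1/93486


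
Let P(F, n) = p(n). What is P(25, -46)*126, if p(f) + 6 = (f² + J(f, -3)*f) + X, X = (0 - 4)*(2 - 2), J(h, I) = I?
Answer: 283248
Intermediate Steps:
X = 0 (X = -4*0 = 0)
p(f) = -6 + f² - 3*f (p(f) = -6 + ((f² - 3*f) + 0) = -6 + (f² - 3*f) = -6 + f² - 3*f)
P(F, n) = -6 + n² - 3*n
P(25, -46)*126 = (-6 + (-46)² - 3*(-46))*126 = (-6 + 2116 + 138)*126 = 2248*126 = 283248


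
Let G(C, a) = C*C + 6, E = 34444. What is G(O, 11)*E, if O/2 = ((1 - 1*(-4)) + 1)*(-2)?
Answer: 20046408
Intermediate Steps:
O = -24 (O = 2*(((1 - 1*(-4)) + 1)*(-2)) = 2*(((1 + 4) + 1)*(-2)) = 2*((5 + 1)*(-2)) = 2*(6*(-2)) = 2*(-12) = -24)
G(C, a) = 6 + C**2 (G(C, a) = C**2 + 6 = 6 + C**2)
G(O, 11)*E = (6 + (-24)**2)*34444 = (6 + 576)*34444 = 582*34444 = 20046408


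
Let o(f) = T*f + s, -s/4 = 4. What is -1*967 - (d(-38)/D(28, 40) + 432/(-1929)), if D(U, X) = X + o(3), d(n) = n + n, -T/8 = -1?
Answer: -7447427/7716 ≈ -965.19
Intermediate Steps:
T = 8 (T = -8*(-1) = 8)
s = -16 (s = -4*4 = -16)
o(f) = -16 + 8*f (o(f) = 8*f - 16 = -16 + 8*f)
d(n) = 2*n
D(U, X) = 8 + X (D(U, X) = X + (-16 + 8*3) = X + (-16 + 24) = X + 8 = 8 + X)
-1*967 - (d(-38)/D(28, 40) + 432/(-1929)) = -1*967 - ((2*(-38))/(8 + 40) + 432/(-1929)) = -967 - (-76/48 + 432*(-1/1929)) = -967 - (-76*1/48 - 144/643) = -967 - (-19/12 - 144/643) = -967 - 1*(-13945/7716) = -967 + 13945/7716 = -7447427/7716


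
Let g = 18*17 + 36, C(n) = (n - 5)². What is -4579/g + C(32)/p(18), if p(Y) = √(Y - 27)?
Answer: -241/18 - 243*I ≈ -13.389 - 243.0*I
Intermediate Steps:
C(n) = (-5 + n)²
g = 342 (g = 306 + 36 = 342)
p(Y) = √(-27 + Y)
-4579/g + C(32)/p(18) = -4579/342 + (-5 + 32)²/(√(-27 + 18)) = -4579*1/342 + 27²/(√(-9)) = -241/18 + 729/((3*I)) = -241/18 + 729*(-I/3) = -241/18 - 243*I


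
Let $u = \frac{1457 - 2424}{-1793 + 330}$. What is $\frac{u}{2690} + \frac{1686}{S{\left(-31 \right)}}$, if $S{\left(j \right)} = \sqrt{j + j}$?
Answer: $\frac{967}{3935470} - \frac{843 i \sqrt{62}}{31} \approx 0.00024571 - 214.12 i$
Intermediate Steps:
$u = \frac{967}{1463}$ ($u = - \frac{967}{-1463} = \left(-967\right) \left(- \frac{1}{1463}\right) = \frac{967}{1463} \approx 0.66097$)
$S{\left(j \right)} = \sqrt{2} \sqrt{j}$ ($S{\left(j \right)} = \sqrt{2 j} = \sqrt{2} \sqrt{j}$)
$\frac{u}{2690} + \frac{1686}{S{\left(-31 \right)}} = \frac{967}{1463 \cdot 2690} + \frac{1686}{\sqrt{2} \sqrt{-31}} = \frac{967}{1463} \cdot \frac{1}{2690} + \frac{1686}{\sqrt{2} i \sqrt{31}} = \frac{967}{3935470} + \frac{1686}{i \sqrt{62}} = \frac{967}{3935470} + 1686 \left(- \frac{i \sqrt{62}}{62}\right) = \frac{967}{3935470} - \frac{843 i \sqrt{62}}{31}$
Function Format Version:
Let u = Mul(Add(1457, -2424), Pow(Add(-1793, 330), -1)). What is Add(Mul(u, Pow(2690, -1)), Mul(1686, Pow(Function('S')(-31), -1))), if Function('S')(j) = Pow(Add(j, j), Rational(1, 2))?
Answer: Add(Rational(967, 3935470), Mul(Rational(-843, 31), I, Pow(62, Rational(1, 2)))) ≈ Add(0.00024571, Mul(-214.12, I))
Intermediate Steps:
u = Rational(967, 1463) (u = Mul(-967, Pow(-1463, -1)) = Mul(-967, Rational(-1, 1463)) = Rational(967, 1463) ≈ 0.66097)
Function('S')(j) = Mul(Pow(2, Rational(1, 2)), Pow(j, Rational(1, 2))) (Function('S')(j) = Pow(Mul(2, j), Rational(1, 2)) = Mul(Pow(2, Rational(1, 2)), Pow(j, Rational(1, 2))))
Add(Mul(u, Pow(2690, -1)), Mul(1686, Pow(Function('S')(-31), -1))) = Add(Mul(Rational(967, 1463), Pow(2690, -1)), Mul(1686, Pow(Mul(Pow(2, Rational(1, 2)), Pow(-31, Rational(1, 2))), -1))) = Add(Mul(Rational(967, 1463), Rational(1, 2690)), Mul(1686, Pow(Mul(Pow(2, Rational(1, 2)), Mul(I, Pow(31, Rational(1, 2)))), -1))) = Add(Rational(967, 3935470), Mul(1686, Pow(Mul(I, Pow(62, Rational(1, 2))), -1))) = Add(Rational(967, 3935470), Mul(1686, Mul(Rational(-1, 62), I, Pow(62, Rational(1, 2))))) = Add(Rational(967, 3935470), Mul(Rational(-843, 31), I, Pow(62, Rational(1, 2))))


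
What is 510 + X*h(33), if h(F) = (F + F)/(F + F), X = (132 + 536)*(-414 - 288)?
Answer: -468426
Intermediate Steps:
X = -468936 (X = 668*(-702) = -468936)
h(F) = 1 (h(F) = (2*F)/((2*F)) = (2*F)*(1/(2*F)) = 1)
510 + X*h(33) = 510 - 468936*1 = 510 - 468936 = -468426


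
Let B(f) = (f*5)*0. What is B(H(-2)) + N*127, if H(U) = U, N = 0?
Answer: 0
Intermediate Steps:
B(f) = 0 (B(f) = (5*f)*0 = 0)
B(H(-2)) + N*127 = 0 + 0*127 = 0 + 0 = 0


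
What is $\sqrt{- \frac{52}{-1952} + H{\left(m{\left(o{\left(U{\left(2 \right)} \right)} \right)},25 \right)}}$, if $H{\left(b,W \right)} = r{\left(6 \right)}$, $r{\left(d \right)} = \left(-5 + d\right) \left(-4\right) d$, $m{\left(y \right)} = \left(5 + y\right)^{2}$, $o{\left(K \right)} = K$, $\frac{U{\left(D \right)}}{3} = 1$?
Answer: $\frac{i \sqrt{1427278}}{244} \approx 4.8963 i$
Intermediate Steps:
$U{\left(D \right)} = 3$ ($U{\left(D \right)} = 3 \cdot 1 = 3$)
$r{\left(d \right)} = d \left(20 - 4 d\right)$ ($r{\left(d \right)} = \left(20 - 4 d\right) d = d \left(20 - 4 d\right)$)
$H{\left(b,W \right)} = -24$ ($H{\left(b,W \right)} = 4 \cdot 6 \left(5 - 6\right) = 4 \cdot 6 \left(-1\right) = -24$)
$\sqrt{- \frac{52}{-1952} + H{\left(m{\left(o{\left(U{\left(2 \right)} \right)} \right)},25 \right)}} = \sqrt{- \frac{52}{-1952} - 24} = \sqrt{\left(-52\right) \left(- \frac{1}{1952}\right) - 24} = \sqrt{\frac{13}{488} - 24} = \sqrt{- \frac{11699}{488}} = \frac{i \sqrt{1427278}}{244}$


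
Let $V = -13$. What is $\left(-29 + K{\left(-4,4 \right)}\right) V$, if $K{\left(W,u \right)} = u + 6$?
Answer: $247$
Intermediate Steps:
$K{\left(W,u \right)} = 6 + u$
$\left(-29 + K{\left(-4,4 \right)}\right) V = \left(-29 + \left(6 + 4\right)\right) \left(-13\right) = \left(-29 + 10\right) \left(-13\right) = \left(-19\right) \left(-13\right) = 247$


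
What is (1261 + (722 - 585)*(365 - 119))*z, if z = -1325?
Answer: -46325975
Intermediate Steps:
(1261 + (722 - 585)*(365 - 119))*z = (1261 + (722 - 585)*(365 - 119))*(-1325) = (1261 + 137*246)*(-1325) = (1261 + 33702)*(-1325) = 34963*(-1325) = -46325975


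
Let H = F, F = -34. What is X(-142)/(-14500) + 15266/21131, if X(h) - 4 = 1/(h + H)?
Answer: 208256561/288376000 ≈ 0.72217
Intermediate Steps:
H = -34
X(h) = 4 + 1/(-34 + h) (X(h) = 4 + 1/(h - 34) = 4 + 1/(-34 + h))
X(-142)/(-14500) + 15266/21131 = ((-135 + 4*(-142))/(-34 - 142))/(-14500) + 15266/21131 = ((-135 - 568)/(-176))*(-1/14500) + 15266*(1/21131) = -1/176*(-703)*(-1/14500) + 898/1243 = (703/176)*(-1/14500) + 898/1243 = -703/2552000 + 898/1243 = 208256561/288376000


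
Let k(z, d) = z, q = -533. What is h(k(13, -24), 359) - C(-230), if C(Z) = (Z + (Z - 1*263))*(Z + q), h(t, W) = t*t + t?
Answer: -551467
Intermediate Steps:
h(t, W) = t + t² (h(t, W) = t² + t = t + t²)
C(Z) = (-533 + Z)*(-263 + 2*Z) (C(Z) = (Z + (Z - 1*263))*(Z - 533) = (Z + (Z - 263))*(-533 + Z) = (Z + (-263 + Z))*(-533 + Z) = (-263 + 2*Z)*(-533 + Z) = (-533 + Z)*(-263 + 2*Z))
h(k(13, -24), 359) - C(-230) = 13*(1 + 13) - (140179 - 1329*(-230) + 2*(-230)²) = 13*14 - (140179 + 305670 + 2*52900) = 182 - (140179 + 305670 + 105800) = 182 - 1*551649 = 182 - 551649 = -551467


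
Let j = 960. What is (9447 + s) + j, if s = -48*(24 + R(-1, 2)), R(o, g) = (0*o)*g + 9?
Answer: 8823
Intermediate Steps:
R(o, g) = 9 (R(o, g) = 0*g + 9 = 0 + 9 = 9)
s = -1584 (s = -48*(24 + 9) = -48*33 = -1584)
(9447 + s) + j = (9447 - 1584) + 960 = 7863 + 960 = 8823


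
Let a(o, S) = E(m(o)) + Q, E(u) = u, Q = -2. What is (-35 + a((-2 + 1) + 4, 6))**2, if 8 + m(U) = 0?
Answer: 2025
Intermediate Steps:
m(U) = -8 (m(U) = -8 + 0 = -8)
a(o, S) = -10 (a(o, S) = -8 - 2 = -10)
(-35 + a((-2 + 1) + 4, 6))**2 = (-35 - 10)**2 = (-45)**2 = 2025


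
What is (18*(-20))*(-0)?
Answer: 0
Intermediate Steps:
(18*(-20))*(-0) = -(-360)*0 = -360*0 = 0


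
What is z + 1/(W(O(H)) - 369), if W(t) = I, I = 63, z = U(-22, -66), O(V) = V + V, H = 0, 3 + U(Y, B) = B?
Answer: -21115/306 ≈ -69.003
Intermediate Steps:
U(Y, B) = -3 + B
O(V) = 2*V
z = -69 (z = -3 - 66 = -69)
W(t) = 63
z + 1/(W(O(H)) - 369) = -69 + 1/(63 - 369) = -69 + 1/(-306) = -69 - 1/306 = -21115/306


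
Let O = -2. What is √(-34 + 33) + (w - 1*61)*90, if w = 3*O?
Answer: -6030 + I ≈ -6030.0 + 1.0*I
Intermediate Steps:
w = -6 (w = 3*(-2) = -6)
√(-34 + 33) + (w - 1*61)*90 = √(-34 + 33) + (-6 - 1*61)*90 = √(-1) + (-6 - 61)*90 = I - 67*90 = I - 6030 = -6030 + I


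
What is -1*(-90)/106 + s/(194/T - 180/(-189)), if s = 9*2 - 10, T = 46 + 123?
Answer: 920103/197531 ≈ 4.6580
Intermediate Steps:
T = 169
s = 8 (s = 18 - 10 = 8)
-1*(-90)/106 + s/(194/T - 180/(-189)) = -1*(-90)/106 + 8/(194/169 - 180/(-189)) = 90*(1/106) + 8/(194*(1/169) - 180*(-1/189)) = 45/53 + 8/(194/169 + 20/21) = 45/53 + 8/(7454/3549) = 45/53 + 8*(3549/7454) = 45/53 + 14196/3727 = 920103/197531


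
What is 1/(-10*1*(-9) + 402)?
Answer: 1/492 ≈ 0.0020325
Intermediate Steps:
1/(-10*1*(-9) + 402) = 1/(-10*(-9) + 402) = 1/(90 + 402) = 1/492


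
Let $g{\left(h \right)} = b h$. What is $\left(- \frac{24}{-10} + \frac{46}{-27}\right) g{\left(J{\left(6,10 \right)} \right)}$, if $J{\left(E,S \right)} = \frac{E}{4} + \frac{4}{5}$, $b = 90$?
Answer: $\frac{2162}{15} \approx 144.13$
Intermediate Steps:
$J{\left(E,S \right)} = \frac{4}{5} + \frac{E}{4}$ ($J{\left(E,S \right)} = E \frac{1}{4} + 4 \cdot \frac{1}{5} = \frac{E}{4} + \frac{4}{5} = \frac{4}{5} + \frac{E}{4}$)
$g{\left(h \right)} = 90 h$
$\left(- \frac{24}{-10} + \frac{46}{-27}\right) g{\left(J{\left(6,10 \right)} \right)} = \left(- \frac{24}{-10} + \frac{46}{-27}\right) 90 \left(\frac{4}{5} + \frac{1}{4} \cdot 6\right) = \left(\left(-24\right) \left(- \frac{1}{10}\right) + 46 \left(- \frac{1}{27}\right)\right) 90 \left(\frac{4}{5} + \frac{3}{2}\right) = \left(\frac{12}{5} - \frac{46}{27}\right) 90 \cdot \frac{23}{10} = \frac{94}{135} \cdot 207 = \frac{2162}{15}$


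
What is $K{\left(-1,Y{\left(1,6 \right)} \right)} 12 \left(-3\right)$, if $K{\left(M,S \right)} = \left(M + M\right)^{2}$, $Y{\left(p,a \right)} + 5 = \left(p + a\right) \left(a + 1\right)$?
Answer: $-144$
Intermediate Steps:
$Y{\left(p,a \right)} = -5 + \left(1 + a\right) \left(a + p\right)$ ($Y{\left(p,a \right)} = -5 + \left(p + a\right) \left(a + 1\right) = -5 + \left(a + p\right) \left(1 + a\right) = -5 + \left(1 + a\right) \left(a + p\right)$)
$K{\left(M,S \right)} = 4 M^{2}$ ($K{\left(M,S \right)} = \left(2 M\right)^{2} = 4 M^{2}$)
$K{\left(-1,Y{\left(1,6 \right)} \right)} 12 \left(-3\right) = 4 \left(-1\right)^{2} \cdot 12 \left(-3\right) = 4 \cdot 1 \cdot 12 \left(-3\right) = 4 \cdot 12 \left(-3\right) = 48 \left(-3\right) = -144$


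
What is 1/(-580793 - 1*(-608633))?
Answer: 1/27840 ≈ 3.5920e-5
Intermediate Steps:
1/(-580793 - 1*(-608633)) = 1/(-580793 + 608633) = 1/27840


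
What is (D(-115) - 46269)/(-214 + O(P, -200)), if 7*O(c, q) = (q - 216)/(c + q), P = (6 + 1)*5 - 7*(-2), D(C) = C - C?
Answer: 48906333/225782 ≈ 216.61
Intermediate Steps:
D(C) = 0
P = 49 (P = 7*5 + 14 = 35 + 14 = 49)
O(c, q) = (-216 + q)/(7*(c + q)) (O(c, q) = ((q - 216)/(c + q))/7 = ((-216 + q)/(c + q))/7 = (-216 + q)/(7*(c + q)))
(D(-115) - 46269)/(-214 + O(P, -200)) = (0 - 46269)/(-214 + (-216 - 200)/(7*(49 - 200))) = -46269/(-214 + (1/7)*(-416)/(-151)) = -46269/(-214 + (1/7)*(-1/151)*(-416)) = -46269/(-214 + 416/1057) = -46269/(-225782/1057) = -46269*(-1057/225782) = 48906333/225782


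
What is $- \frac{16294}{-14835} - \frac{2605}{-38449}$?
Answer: $\frac{665133181}{570390915} \approx 1.1661$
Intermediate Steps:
$- \frac{16294}{-14835} - \frac{2605}{-38449} = \left(-16294\right) \left(- \frac{1}{14835}\right) - - \frac{2605}{38449} = \frac{16294}{14835} + \frac{2605}{38449} = \frac{665133181}{570390915}$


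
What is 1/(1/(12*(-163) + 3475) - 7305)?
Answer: -1519/11096294 ≈ -0.00013689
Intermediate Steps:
1/(1/(12*(-163) + 3475) - 7305) = 1/(1/(-1956 + 3475) - 7305) = 1/(1/1519 - 7305) = 1/(-11096294/1519) = -1519/11096294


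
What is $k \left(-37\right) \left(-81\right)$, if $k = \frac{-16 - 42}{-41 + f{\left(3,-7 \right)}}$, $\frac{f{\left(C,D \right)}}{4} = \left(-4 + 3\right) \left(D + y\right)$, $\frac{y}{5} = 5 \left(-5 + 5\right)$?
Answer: $\frac{173826}{13} \approx 13371.0$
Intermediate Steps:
$y = 0$ ($y = 5 \cdot 5 \left(-5 + 5\right) = 5 \cdot 5 \cdot 0 = 5 \cdot 0 = 0$)
$f{\left(C,D \right)} = - 4 D$ ($f{\left(C,D \right)} = 4 \left(-4 + 3\right) \left(D + 0\right) = 4 \left(- D\right) = - 4 D$)
$k = \frac{58}{13}$ ($k = \frac{-16 - 42}{-41 - -28} = - \frac{58}{-41 + 28} = - \frac{58}{-13} = \left(-58\right) \left(- \frac{1}{13}\right) = \frac{58}{13} \approx 4.4615$)
$k \left(-37\right) \left(-81\right) = \frac{58}{13} \left(-37\right) \left(-81\right) = \left(- \frac{2146}{13}\right) \left(-81\right) = \frac{173826}{13}$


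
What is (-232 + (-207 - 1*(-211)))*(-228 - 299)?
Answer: 120156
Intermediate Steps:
(-232 + (-207 - 1*(-211)))*(-228 - 299) = (-232 + (-207 + 211))*(-527) = (-232 + 4)*(-527) = -228*(-527) = 120156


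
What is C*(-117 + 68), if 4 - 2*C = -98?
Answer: -2499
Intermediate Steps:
C = 51 (C = 2 - 1/2*(-98) = 2 + 49 = 51)
C*(-117 + 68) = 51*(-117 + 68) = 51*(-49) = -2499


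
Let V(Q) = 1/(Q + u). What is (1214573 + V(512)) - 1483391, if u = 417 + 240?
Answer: -314248241/1169 ≈ -2.6882e+5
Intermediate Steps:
u = 657
V(Q) = 1/(657 + Q) (V(Q) = 1/(Q + 657) = 1/(657 + Q))
(1214573 + V(512)) - 1483391 = (1214573 + 1/(657 + 512)) - 1483391 = (1214573 + 1/1169) - 1483391 = 1419835838/1169 - 1483391 = -314248241/1169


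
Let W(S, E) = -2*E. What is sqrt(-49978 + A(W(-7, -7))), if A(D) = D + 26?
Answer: I*sqrt(49938) ≈ 223.47*I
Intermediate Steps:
A(D) = 26 + D
sqrt(-49978 + A(W(-7, -7))) = sqrt(-49978 + (26 - 2*(-7))) = sqrt(-49978 + (26 + 14)) = sqrt(-49978 + 40) = sqrt(-49938) = I*sqrt(49938)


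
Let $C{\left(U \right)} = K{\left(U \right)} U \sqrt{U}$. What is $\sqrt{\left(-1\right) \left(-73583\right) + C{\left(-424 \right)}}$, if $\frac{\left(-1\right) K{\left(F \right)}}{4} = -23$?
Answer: $\sqrt{73583 - 78016 i \sqrt{106}} \approx 663.39 - 605.39 i$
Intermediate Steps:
$K{\left(F \right)} = 92$ ($K{\left(F \right)} = \left(-4\right) \left(-23\right) = 92$)
$C{\left(U \right)} = 92 U^{\frac{3}{2}}$ ($C{\left(U \right)} = 92 U \sqrt{U} = 92 U^{\frac{3}{2}}$)
$\sqrt{\left(-1\right) \left(-73583\right) + C{\left(-424 \right)}} = \sqrt{\left(-1\right) \left(-73583\right) + 92 \left(-424\right)^{\frac{3}{2}}} = \sqrt{73583 + 92 \left(- 848 i \sqrt{106}\right)} = \sqrt{73583 - 78016 i \sqrt{106}}$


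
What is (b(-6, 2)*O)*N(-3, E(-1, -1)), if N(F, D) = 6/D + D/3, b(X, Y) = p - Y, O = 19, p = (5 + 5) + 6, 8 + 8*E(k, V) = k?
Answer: -18221/12 ≈ -1518.4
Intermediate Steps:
E(k, V) = -1 + k/8
p = 16 (p = 10 + 6 = 16)
b(X, Y) = 16 - Y
N(F, D) = 6/D + D/3 (N(F, D) = 6/D + D*(⅓) = 6/D + D/3)
(b(-6, 2)*O)*N(-3, E(-1, -1)) = ((16 - 1*2)*19)*(6/(-1 + (⅛)*(-1)) + (-1 + (⅛)*(-1))/3) = ((16 - 2)*19)*(6/(-1 - ⅛) + (-1 - ⅛)/3) = (14*19)*(6/(-9/8) + (⅓)*(-9/8)) = 266*(6*(-8/9) - 3/8) = 266*(-16/3 - 3/8) = 266*(-137/24) = -18221/12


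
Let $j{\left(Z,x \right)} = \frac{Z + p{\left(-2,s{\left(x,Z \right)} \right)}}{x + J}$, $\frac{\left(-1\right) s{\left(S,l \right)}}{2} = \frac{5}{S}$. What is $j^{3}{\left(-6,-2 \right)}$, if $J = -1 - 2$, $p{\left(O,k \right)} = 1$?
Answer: $1$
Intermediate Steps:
$s{\left(S,l \right)} = - \frac{10}{S}$ ($s{\left(S,l \right)} = - 2 \frac{5}{S} = - \frac{10}{S}$)
$J = -3$ ($J = -1 - 2 = -3$)
$j{\left(Z,x \right)} = \frac{1 + Z}{-3 + x}$ ($j{\left(Z,x \right)} = \frac{Z + 1}{x - 3} = \frac{1 + Z}{-3 + x}$)
$j^{3}{\left(-6,-2 \right)} = \left(\frac{1 - 6}{-3 - 2}\right)^{3} = \left(\frac{1}{-5} \left(-5\right)\right)^{3} = \left(\left(- \frac{1}{5}\right) \left(-5\right)\right)^{3} = 1^{3} = 1$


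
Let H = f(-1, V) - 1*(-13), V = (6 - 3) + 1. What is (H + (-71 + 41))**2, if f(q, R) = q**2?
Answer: 256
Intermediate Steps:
V = 4 (V = 3 + 1 = 4)
H = 14 (H = (-1)**2 - 1*(-13) = 1 + 13 = 14)
(H + (-71 + 41))**2 = (14 + (-71 + 41))**2 = (14 - 30)**2 = (-16)**2 = 256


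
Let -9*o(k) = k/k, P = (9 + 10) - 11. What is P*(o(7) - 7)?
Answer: -512/9 ≈ -56.889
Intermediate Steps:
P = 8 (P = 19 - 11 = 8)
o(k) = -1/9 (o(k) = -k/(9*k) = -1/9*1 = -1/9)
P*(o(7) - 7) = 8*(-1/9 - 7) = 8*(-64/9) = -512/9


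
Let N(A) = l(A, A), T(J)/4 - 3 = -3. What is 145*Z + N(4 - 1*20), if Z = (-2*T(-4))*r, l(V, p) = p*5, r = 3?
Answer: -80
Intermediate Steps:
T(J) = 0 (T(J) = 12 + 4*(-3) = 12 - 12 = 0)
l(V, p) = 5*p
N(A) = 5*A
Z = 0 (Z = -2*0*3 = 0*3 = 0)
145*Z + N(4 - 1*20) = 145*0 + 5*(4 - 1*20) = 0 + 5*(4 - 20) = 0 + 5*(-16) = 0 - 80 = -80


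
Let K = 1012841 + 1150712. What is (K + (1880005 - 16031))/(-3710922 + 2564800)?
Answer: -4027527/1146122 ≈ -3.5140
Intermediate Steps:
K = 2163553
(K + (1880005 - 16031))/(-3710922 + 2564800) = (2163553 + (1880005 - 16031))/(-3710922 + 2564800) = (2163553 + 1863974)/(-1146122) = 4027527*(-1/1146122) = -4027527/1146122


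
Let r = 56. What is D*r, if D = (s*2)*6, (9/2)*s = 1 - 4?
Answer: -448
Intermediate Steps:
s = -2/3 (s = 2*(1 - 4)/9 = (2/9)*(-3) = -2/3 ≈ -0.66667)
D = -8 (D = -2/3*2*6 = -4/3*6 = -8)
D*r = -8*56 = -448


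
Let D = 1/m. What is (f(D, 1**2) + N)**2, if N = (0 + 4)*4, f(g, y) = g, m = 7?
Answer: 12769/49 ≈ 260.59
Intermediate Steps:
D = 1/7 ≈ 0.14286
N = 16 (N = 4*4 = 16)
(f(D, 1**2) + N)**2 = (1/7 + 16)**2 = (113/7)**2 = 12769/49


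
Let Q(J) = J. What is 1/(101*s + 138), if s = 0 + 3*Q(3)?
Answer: 1/1047 ≈ 0.00095511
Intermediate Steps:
s = 9 (s = 0 + 3*3 = 0 + 9 = 9)
1/(101*s + 138) = 1/(101*9 + 138) = 1/(909 + 138) = 1/1047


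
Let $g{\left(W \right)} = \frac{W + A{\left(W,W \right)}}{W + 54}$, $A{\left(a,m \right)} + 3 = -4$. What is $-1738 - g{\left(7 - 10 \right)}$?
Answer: $- \frac{88628}{51} \approx -1737.8$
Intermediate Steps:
$A{\left(a,m \right)} = -7$ ($A{\left(a,m \right)} = -3 - 4 = -7$)
$g{\left(W \right)} = \frac{-7 + W}{54 + W}$ ($g{\left(W \right)} = \frac{W - 7}{W + 54} = \frac{-7 + W}{54 + W}$)
$-1738 - g{\left(7 - 10 \right)} = -1738 - \frac{-7 + \left(7 - 10\right)}{54 + \left(7 - 10\right)} = -1738 - \frac{-7 - 3}{54 - 3} = -1738 - \frac{1}{51} \left(-10\right) = -1738 - - \frac{10}{51} = -1738 + \frac{10}{51} = - \frac{88628}{51}$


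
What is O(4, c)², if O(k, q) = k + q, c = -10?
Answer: 36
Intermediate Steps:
O(4, c)² = (4 - 10)² = (-6)² = 36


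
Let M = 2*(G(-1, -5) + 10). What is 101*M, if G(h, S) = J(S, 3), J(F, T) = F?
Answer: 1010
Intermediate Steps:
G(h, S) = S
M = 10 (M = 2*(-5 + 10) = 2*5 = 10)
101*M = 101*10 = 1010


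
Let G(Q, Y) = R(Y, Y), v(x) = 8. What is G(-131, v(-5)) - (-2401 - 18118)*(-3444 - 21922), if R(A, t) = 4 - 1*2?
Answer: -520484952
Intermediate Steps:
R(A, t) = 2 (R(A, t) = 4 - 2 = 2)
G(Q, Y) = 2
G(-131, v(-5)) - (-2401 - 18118)*(-3444 - 21922) = 2 - (-2401 - 18118)*(-3444 - 21922) = 2 - (-20519)*(-25366) = 2 - 1*520484954 = 2 - 520484954 = -520484952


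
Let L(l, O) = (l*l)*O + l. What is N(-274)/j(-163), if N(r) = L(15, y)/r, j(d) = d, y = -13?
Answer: -1455/22331 ≈ -0.065156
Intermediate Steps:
L(l, O) = l + O*l**2 (L(l, O) = l**2*O + l = O*l**2 + l = l + O*l**2)
N(r) = -2910/r (N(r) = (15*(1 - 13*15))/r = (15*(1 - 195))/r = (15*(-194))/r = -2910/r)
N(-274)/j(-163) = -2910/(-274)/(-163) = -2910*(-1/274)*(-1/163) = (1455/137)*(-1/163) = -1455/22331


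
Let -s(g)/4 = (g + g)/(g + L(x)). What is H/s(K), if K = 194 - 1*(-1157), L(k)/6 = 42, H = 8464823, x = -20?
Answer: -1938444467/1544 ≈ -1.2555e+6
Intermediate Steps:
L(k) = 252 (L(k) = 6*42 = 252)
K = 1351 (K = 194 + 1157 = 1351)
s(g) = -8*g/(252 + g) (s(g) = -4*(g + g)/(g + 252) = -4*2*g/(252 + g) = -8*g/(252 + g))
H/s(K) = 8464823/((-8*1351/(252 + 1351))) = 8464823/((-8*1351/1603)) = 8464823/((-8*1351*1/1603)) = 8464823/(-1544/229) = 8464823*(-229/1544) = -1938444467/1544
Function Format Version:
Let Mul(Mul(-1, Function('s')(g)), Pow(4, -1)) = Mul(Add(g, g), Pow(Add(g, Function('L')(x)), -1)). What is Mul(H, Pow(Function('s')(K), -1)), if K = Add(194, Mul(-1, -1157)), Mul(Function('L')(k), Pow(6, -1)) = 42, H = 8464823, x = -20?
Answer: Rational(-1938444467, 1544) ≈ -1.2555e+6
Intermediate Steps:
Function('L')(k) = 252 (Function('L')(k) = Mul(6, 42) = 252)
K = 1351 (K = Add(194, 1157) = 1351)
Function('s')(g) = Mul(-8, g, Pow(Add(252, g), -1)) (Function('s')(g) = Mul(-4, Mul(Add(g, g), Pow(Add(g, 252), -1))) = Mul(-4, Mul(Mul(2, g), Pow(Add(252, g), -1))) = Mul(-4, Mul(2, g, Pow(Add(252, g), -1))) = Mul(-8, g, Pow(Add(252, g), -1)))
Mul(H, Pow(Function('s')(K), -1)) = Mul(8464823, Pow(Mul(-8, 1351, Pow(Add(252, 1351), -1)), -1)) = Mul(8464823, Pow(Mul(-8, 1351, Pow(1603, -1)), -1)) = Mul(8464823, Pow(Mul(-8, 1351, Rational(1, 1603)), -1)) = Mul(8464823, Pow(Rational(-1544, 229), -1)) = Mul(8464823, Rational(-229, 1544)) = Rational(-1938444467, 1544)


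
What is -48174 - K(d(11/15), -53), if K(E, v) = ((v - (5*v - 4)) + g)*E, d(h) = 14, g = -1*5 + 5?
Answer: -51198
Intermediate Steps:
g = 0 (g = -5 + 5 = 0)
K(E, v) = E*(4 - 4*v) (K(E, v) = ((v - (5*v - 4)) + 0)*E = ((v - (-4 + 5*v)) + 0)*E = ((v + (4 - 5*v)) + 0)*E = ((4 - 4*v) + 0)*E = (4 - 4*v)*E = E*(4 - 4*v))
-48174 - K(d(11/15), -53) = -48174 - 4*14*(1 - 1*(-53)) = -48174 - 4*14*(1 + 53) = -48174 - 4*14*54 = -48174 - 1*3024 = -48174 - 3024 = -51198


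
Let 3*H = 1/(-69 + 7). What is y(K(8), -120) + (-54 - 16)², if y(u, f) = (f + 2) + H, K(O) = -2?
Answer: 889451/186 ≈ 4782.0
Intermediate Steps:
H = -1/186 (H = 1/(3*(-69 + 7)) = (⅓)/(-62) = (⅓)*(-1/62) = -1/186 ≈ -0.0053763)
y(u, f) = 371/186 + f (y(u, f) = (f + 2) - 1/186 = (2 + f) - 1/186 = 371/186 + f)
y(K(8), -120) + (-54 - 16)² = (371/186 - 120) + (-54 - 16)² = -21949/186 + (-70)² = -21949/186 + 4900 = 889451/186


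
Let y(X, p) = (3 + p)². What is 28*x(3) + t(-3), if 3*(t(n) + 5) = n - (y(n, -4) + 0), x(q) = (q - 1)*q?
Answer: 485/3 ≈ 161.67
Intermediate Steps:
x(q) = q*(-1 + q) (x(q) = (-1 + q)*q = q*(-1 + q))
t(n) = -16/3 + n/3 (t(n) = -5 + (n - ((3 - 4)² + 0))/3 = -5 + (n - ((-1)² + 0))/3 = -5 + (n - (1 + 0))/3 = -5 + (n - 1*1)/3 = -5 + (n - 1)/3 = -5 + (-1 + n)/3 = -5 + (-⅓ + n/3) = -16/3 + n/3)
28*x(3) + t(-3) = 28*(3*(-1 + 3)) + (-16/3 + (⅓)*(-3)) = 28*(3*2) + (-16/3 - 1) = 28*6 - 19/3 = 168 - 19/3 = 485/3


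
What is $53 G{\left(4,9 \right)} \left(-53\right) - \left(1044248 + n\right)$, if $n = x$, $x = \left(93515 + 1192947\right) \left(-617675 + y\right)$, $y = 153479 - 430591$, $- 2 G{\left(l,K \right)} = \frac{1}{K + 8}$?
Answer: $\frac{39137686600573}{34} \approx 1.1511 \cdot 10^{12}$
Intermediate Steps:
$G{\left(l,K \right)} = - \frac{1}{2 \left(8 + K\right)}$ ($G{\left(l,K \right)} = - \frac{1}{2 \left(K + 8\right)} = - \frac{1}{2 \left(8 + K\right)}$)
$y = -277112$ ($y = 153479 - 430591 = -277112$)
$x = -1151109473594$ ($x = \left(93515 + 1192947\right) \left(-617675 - 277112\right) = 1286462 \left(-894787\right) = -1151109473594$)
$n = -1151109473594$
$53 G{\left(4,9 \right)} \left(-53\right) - \left(1044248 + n\right) = 53 \left(- \frac{1}{16 + 2 \cdot 9}\right) \left(-53\right) - \left(1044248 - 1151109473594\right) = 53 \left(- \frac{1}{16 + 18}\right) \left(-53\right) - -1151108429346 = 53 \left(- \frac{1}{34}\right) \left(-53\right) + 1151108429346 = \left(- \frac{53}{34}\right) \left(-53\right) + 1151108429346 = \frac{2809}{34} + 1151108429346 = \frac{39137686600573}{34}$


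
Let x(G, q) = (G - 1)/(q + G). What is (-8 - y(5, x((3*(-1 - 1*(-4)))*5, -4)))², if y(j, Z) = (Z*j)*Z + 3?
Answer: 793605241/2825761 ≈ 280.85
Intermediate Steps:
x(G, q) = (-1 + G)/(G + q)
y(j, Z) = 3 + j*Z² (y(j, Z) = j*Z² + 3 = 3 + j*Z²)
(-8 - y(5, x((3*(-1 - 1*(-4)))*5, -4)))² = (-8 - (3 + 5*((-1 + (3*(-1 - 1*(-4)))*5)/((3*(-1 - 1*(-4)))*5 - 4))²))² = (-8 - (3 + 5*((-1 + (3*(-1 + 4))*5)/((3*(-1 + 4))*5 - 4))²))² = (-8 - (3 + 5*((-1 + (3*3)*5)/((3*3)*5 - 4))²))² = (-8 - (3 + 5*((-1 + 9*5)/(9*5 - 4))²))² = (-8 - (3 + 5*((-1 + 45)/(45 - 4))²))² = (-8 - (3 + 5*(44/41)²))² = (-8 - (3 + 5*(1936/1681)))² = (-8 - (3 + 9680/1681))² = (-8 - 1*14723/1681)² = (-8 - 14723/1681)² = (-28171/1681)² = 793605241/2825761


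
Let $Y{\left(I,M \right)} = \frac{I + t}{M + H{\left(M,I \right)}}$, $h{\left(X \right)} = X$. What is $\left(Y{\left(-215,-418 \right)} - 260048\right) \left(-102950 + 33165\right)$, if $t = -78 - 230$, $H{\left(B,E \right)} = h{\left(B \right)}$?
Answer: $\frac{15171231434925}{836} \approx 1.8147 \cdot 10^{10}$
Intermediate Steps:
$H{\left(B,E \right)} = B$
$t = -308$
$Y{\left(I,M \right)} = \frac{-308 + I}{2 M}$ ($Y{\left(I,M \right)} = \frac{I - 308}{M + M} = \frac{-308 + I}{2 M}$)
$\left(Y{\left(-215,-418 \right)} - 260048\right) \left(-102950 + 33165\right) = \left(\frac{-308 - 215}{2 \left(-418\right)} - 260048\right) \left(-102950 + 33165\right) = \left(\frac{1}{2} \left(- \frac{1}{418}\right) \left(-523\right) - 260048\right) \left(-69785\right) = \left(\frac{523}{836} - 260048\right) \left(-69785\right) = \left(- \frac{217399605}{836}\right) \left(-69785\right) = \frac{15171231434925}{836}$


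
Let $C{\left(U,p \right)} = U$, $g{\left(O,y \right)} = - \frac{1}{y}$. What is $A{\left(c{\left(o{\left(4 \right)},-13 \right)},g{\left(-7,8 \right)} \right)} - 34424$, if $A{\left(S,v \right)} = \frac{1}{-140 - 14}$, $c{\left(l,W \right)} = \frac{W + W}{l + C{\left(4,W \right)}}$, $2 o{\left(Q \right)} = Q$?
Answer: $- \frac{5301297}{154} \approx -34424.0$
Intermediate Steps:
$o{\left(Q \right)} = \frac{Q}{2}$
$c{\left(l,W \right)} = \frac{2 W}{4 + l}$ ($c{\left(l,W \right)} = \frac{W + W}{l + 4} = \frac{2 W}{4 + l}$)
$A{\left(S,v \right)} = - \frac{1}{154}$ ($A{\left(S,v \right)} = \frac{1}{-154} = - \frac{1}{154}$)
$A{\left(c{\left(o{\left(4 \right)},-13 \right)},g{\left(-7,8 \right)} \right)} - 34424 = - \frac{1}{154} - 34424 = - \frac{5301297}{154}$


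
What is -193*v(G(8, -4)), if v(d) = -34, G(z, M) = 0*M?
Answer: 6562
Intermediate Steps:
G(z, M) = 0
-193*v(G(8, -4)) = -193*(-34) = 6562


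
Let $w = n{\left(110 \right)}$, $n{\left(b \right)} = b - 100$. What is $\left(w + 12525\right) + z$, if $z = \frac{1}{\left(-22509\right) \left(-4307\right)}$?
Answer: $\frac{1215221406706}{96946263} \approx 12535.0$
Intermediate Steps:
$n{\left(b \right)} = -100 + b$
$z = \frac{1}{96946263}$ ($z = \left(- \frac{1}{22509}\right) \left(- \frac{1}{4307}\right) = \frac{1}{96946263} \approx 1.0315 \cdot 10^{-8}$)
$w = 10$ ($w = -100 + 110 = 10$)
$\left(w + 12525\right) + z = \left(10 + 12525\right) + \frac{1}{96946263} = 12535 + \frac{1}{96946263} = \frac{1215221406706}{96946263}$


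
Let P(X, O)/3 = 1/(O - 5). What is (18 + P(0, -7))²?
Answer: 5041/16 ≈ 315.06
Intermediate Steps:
P(X, O) = 3/(-5 + O) (P(X, O) = 3/(O - 5) = 3/(-5 + O))
(18 + P(0, -7))² = (18 + 3/(-5 - 7))² = (18 + 3/(-12))² = (18 + 3*(-1/12))² = (18 - ¼)² = (71/4)² = 5041/16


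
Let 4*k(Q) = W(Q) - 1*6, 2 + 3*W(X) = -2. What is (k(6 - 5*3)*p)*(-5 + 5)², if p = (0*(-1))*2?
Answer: 0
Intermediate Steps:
W(X) = -4/3 (W(X) = -⅔ + (⅓)*(-2) = -⅔ - ⅔ = -4/3)
k(Q) = -11/6 (k(Q) = (-4/3 - 1*6)/4 = (-4/3 - 6)/4 = (¼)*(-22/3) = -11/6)
p = 0 (p = 0*2 = 0)
(k(6 - 5*3)*p)*(-5 + 5)² = (-11/6*0)*(-5 + 5)² = 0*0² = 0*0 = 0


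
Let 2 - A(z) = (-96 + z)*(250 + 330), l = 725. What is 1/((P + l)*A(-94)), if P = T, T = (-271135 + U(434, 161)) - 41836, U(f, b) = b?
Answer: -1/34392391170 ≈ -2.9076e-11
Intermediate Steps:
A(z) = 55682 - 580*z (A(z) = 2 - (-96 + z)*(250 + 330) = 2 - (-96 + z)*580 = 2 - (-55680 + 580*z) = 2 + (55680 - 580*z) = 55682 - 580*z)
T = -312810 (T = (-271135 + 161) - 41836 = -270974 - 41836 = -312810)
P = -312810
1/((P + l)*A(-94)) = 1/((-312810 + 725)*(55682 - 580*(-94))) = 1/((-312085)*(55682 + 54520)) = -1/312085/110202 = -1/312085*1/110202 = -1/34392391170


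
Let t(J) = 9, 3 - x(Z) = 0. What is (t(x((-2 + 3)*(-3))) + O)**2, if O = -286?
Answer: 76729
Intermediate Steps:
x(Z) = 3 (x(Z) = 3 - 1*0 = 3 + 0 = 3)
(t(x((-2 + 3)*(-3))) + O)**2 = (9 - 286)**2 = (-277)**2 = 76729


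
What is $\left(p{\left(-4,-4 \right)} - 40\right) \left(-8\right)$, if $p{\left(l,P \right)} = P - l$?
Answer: $320$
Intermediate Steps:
$\left(p{\left(-4,-4 \right)} - 40\right) \left(-8\right) = \left(\left(-4 - -4\right) - 40\right) \left(-8\right) = \left(\left(-4 + 4\right) - 40\right) \left(-8\right) = \left(0 - 40\right) \left(-8\right) = \left(-40\right) \left(-8\right) = 320$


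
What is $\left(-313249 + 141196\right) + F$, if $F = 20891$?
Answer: $-151162$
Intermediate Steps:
$\left(-313249 + 141196\right) + F = \left(-313249 + 141196\right) + 20891 = -172053 + 20891 = -151162$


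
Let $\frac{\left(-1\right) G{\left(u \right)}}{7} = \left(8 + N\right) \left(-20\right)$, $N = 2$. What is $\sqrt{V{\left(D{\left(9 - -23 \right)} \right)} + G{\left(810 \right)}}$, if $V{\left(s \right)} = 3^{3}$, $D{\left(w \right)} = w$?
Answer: $\sqrt{1427} \approx 37.776$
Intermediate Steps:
$V{\left(s \right)} = 27$
$G{\left(u \right)} = 1400$ ($G{\left(u \right)} = - 7 \left(8 + 2\right) \left(-20\right) = - 7 \cdot 10 \left(-20\right) = \left(-7\right) \left(-200\right) = 1400$)
$\sqrt{V{\left(D{\left(9 - -23 \right)} \right)} + G{\left(810 \right)}} = \sqrt{27 + 1400} = \sqrt{1427}$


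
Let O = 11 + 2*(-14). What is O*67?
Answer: -1139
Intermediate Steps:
O = -17 (O = 11 - 28 = -17)
O*67 = -17*67 = -1139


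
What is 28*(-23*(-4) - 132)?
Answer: -1120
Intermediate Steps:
28*(-23*(-4) - 132) = 28*(92 - 132) = 28*(-40) = -1120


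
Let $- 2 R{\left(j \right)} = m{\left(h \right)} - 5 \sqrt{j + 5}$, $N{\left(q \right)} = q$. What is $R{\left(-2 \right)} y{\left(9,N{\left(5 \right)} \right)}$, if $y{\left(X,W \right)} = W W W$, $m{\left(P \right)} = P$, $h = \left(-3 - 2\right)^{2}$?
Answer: $- \frac{3125}{2} + \frac{625 \sqrt{3}}{2} \approx -1021.2$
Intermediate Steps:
$h = 25$ ($h = \left(-5\right)^{2} = 25$)
$y{\left(X,W \right)} = W^{3}$ ($y{\left(X,W \right)} = W^{2} W = W^{3}$)
$R{\left(j \right)} = - \frac{25}{2} + \frac{5 \sqrt{5 + j}}{2}$ ($R{\left(j \right)} = - \frac{25 - 5 \sqrt{j + 5}}{2} = - \frac{25 - 5 \sqrt{5 + j}}{2} = - \frac{25}{2} + \frac{5 \sqrt{5 + j}}{2}$)
$R{\left(-2 \right)} y{\left(9,N{\left(5 \right)} \right)} = \left(- \frac{25}{2} + \frac{5 \sqrt{5 - 2}}{2}\right) 5^{3} = \left(- \frac{25}{2} + \frac{5 \sqrt{3}}{2}\right) 125 = - \frac{3125}{2} + \frac{625 \sqrt{3}}{2}$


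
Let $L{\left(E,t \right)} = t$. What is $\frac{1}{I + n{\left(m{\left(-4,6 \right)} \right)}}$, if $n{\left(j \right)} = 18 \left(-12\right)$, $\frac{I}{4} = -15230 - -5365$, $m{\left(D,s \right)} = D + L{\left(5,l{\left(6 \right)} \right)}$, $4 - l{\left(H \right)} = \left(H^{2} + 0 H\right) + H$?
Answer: $- \frac{1}{39676} \approx -2.5204 \cdot 10^{-5}$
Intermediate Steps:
$l{\left(H \right)} = 4 - H - H^{2}$ ($l{\left(H \right)} = 4 - \left(\left(H^{2} + 0 H\right) + H\right) = 4 - \left(\left(H^{2} + 0\right) + H\right) = 4 - \left(H^{2} + H\right) = 4 - \left(H + H^{2}\right) = 4 - H - H^{2}$)
$m{\left(D,s \right)} = -38 + D$ ($m{\left(D,s \right)} = D - 38 = -38 + D$)
$I = -39460$ ($I = 4 \left(-15230 - -5365\right) = 4 \left(-15230 + 5365\right) = 4 \left(-9865\right) = -39460$)
$n{\left(j \right)} = -216$
$\frac{1}{I + n{\left(m{\left(-4,6 \right)} \right)}} = \frac{1}{-39460 - 216} = \frac{1}{-39676} = - \frac{1}{39676}$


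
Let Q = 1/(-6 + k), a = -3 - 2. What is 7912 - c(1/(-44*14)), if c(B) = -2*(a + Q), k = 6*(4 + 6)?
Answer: 213355/27 ≈ 7902.0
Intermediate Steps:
k = 60 (k = 6*10 = 60)
a = -5
Q = 1/54 (Q = 1/(-6 + 60) = 1/54 ≈ 0.018519)
c(B) = 269/27 (c(B) = -2*(-5 + 1/54) = -2*(-269/54) = 269/27)
7912 - c(1/(-44*14)) = 7912 - 1*269/27 = 7912 - 269/27 = 213355/27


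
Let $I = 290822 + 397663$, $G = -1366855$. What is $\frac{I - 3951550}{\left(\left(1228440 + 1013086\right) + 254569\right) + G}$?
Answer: $- \frac{652613}{225848} \approx -2.8896$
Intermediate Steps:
$I = 688485$
$\frac{I - 3951550}{\left(\left(1228440 + 1013086\right) + 254569\right) + G} = \frac{688485 - 3951550}{\left(\left(1228440 + 1013086\right) + 254569\right) - 1366855} = - \frac{3263065}{\left(2241526 + 254569\right) - 1366855} = - \frac{3263065}{2496095 - 1366855} = - \frac{3263065}{1129240} = \left(-3263065\right) \frac{1}{1129240} = - \frac{652613}{225848}$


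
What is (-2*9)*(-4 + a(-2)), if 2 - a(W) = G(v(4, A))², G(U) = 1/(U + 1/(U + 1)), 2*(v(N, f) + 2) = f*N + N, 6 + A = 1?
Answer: 299574/8281 ≈ 36.176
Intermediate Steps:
A = -5 (A = -6 + 1 = -5)
v(N, f) = -2 + N/2 + N*f/2 (v(N, f) = -2 + (f*N + N)/2 = -2 + (N*f + N)/2 = -2 + (N + N*f)/2 = -2 + (N/2 + N*f/2) = -2 + N/2 + N*f/2)
G(U) = 1/(U + 1/(1 + U))
a(W) = 16481/8281 (a(W) = 2 - ((1 + (-2 + (½)*4 + (½)*4*(-5)))/(1 + (-2 + (½)*4 + (½)*4*(-5)) + (-2 + (½)*4 + (½)*4*(-5))²))² = 2 - ((1 + (-2 + 2 - 10))/(1 + (-2 + 2 - 10) + (-2 + 2 - 10)²))² = 2 - ((1 - 10)/(1 - 10 + (-10)²))² = 2 - (-9/(1 - 10 + 100))² = 2 - (-9/91)² = 2 - 1*81/8281 = 2 - 81/8281 = 16481/8281)
(-2*9)*(-4 + a(-2)) = (-2*9)*(-4 + 16481/8281) = -18*(-16643/8281) = 299574/8281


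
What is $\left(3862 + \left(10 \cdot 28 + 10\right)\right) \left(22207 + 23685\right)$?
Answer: $190543584$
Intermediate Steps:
$\left(3862 + \left(10 \cdot 28 + 10\right)\right) \left(22207 + 23685\right) = \left(3862 + \left(280 + 10\right)\right) 45892 = \left(3862 + 290\right) 45892 = 4152 \cdot 45892 = 190543584$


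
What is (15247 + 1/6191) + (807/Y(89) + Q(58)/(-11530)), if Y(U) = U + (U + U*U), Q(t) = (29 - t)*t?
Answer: 4407404521775104/289062340385 ≈ 15247.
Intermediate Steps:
Q(t) = t*(29 - t)
Y(U) = U**2 + 2*U (Y(U) = U + (U + U**2) = U**2 + 2*U)
(15247 + 1/6191) + (807/Y(89) + Q(58)/(-11530)) = (15247 + 1/6191) + (807/((89*(2 + 89))) + (58*(29 - 1*58))/(-11530)) = (15247 + 1/6191) + (807/((89*91)) + (58*(29 - 58))*(-1/11530)) = 94394178/6191 + (807/8099 + (58*(-29))*(-1/11530)) = 94394178/6191 + (807*(1/8099) - 1682*(-1/11530)) = 94394178/6191 + (807/8099 + 841/5765) = 94394178/6191 + 11463614/46690735 = 4407404521775104/289062340385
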